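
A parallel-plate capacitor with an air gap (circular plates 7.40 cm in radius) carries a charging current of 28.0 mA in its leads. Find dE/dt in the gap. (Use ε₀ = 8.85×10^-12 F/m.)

1.84×10^11 V/(m·s)

The displacement current between the plates equals the conduction current, I_d = 28.0 mA.
Since I_d = ε₀ A dE/dt, dE/dt = I_d/(ε₀A) = (0.0280)/((8.85×10^-12)(0.01720)) = 1.84×10^11 V/(m·s).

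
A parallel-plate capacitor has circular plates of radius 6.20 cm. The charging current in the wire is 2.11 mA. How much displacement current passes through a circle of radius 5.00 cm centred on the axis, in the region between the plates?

By continuity the displacement current in the gap matches the conduction current: I_d = 2.11×10^-3 A.
Through an area πr² the displacement current is I_d·(πr²/πR²) = I_d (r/R)² = 1.37×10^-3 A.

1.37×10^-3 A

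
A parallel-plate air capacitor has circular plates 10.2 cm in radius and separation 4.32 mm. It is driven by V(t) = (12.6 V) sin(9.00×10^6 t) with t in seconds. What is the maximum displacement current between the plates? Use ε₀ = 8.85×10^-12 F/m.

7.59×10^-3 A

The displacement current equals the conduction current C dV/dt, which peaks at C V₀ ω.
With C = ε₀A/d = (8.85×10^-12)(0.03269)/(4.32×10^-3) = 6.697×10^-11 F and ω = 9.00×10^6 rad/s, I_d,max = (6.697×10^-11)(12.6)(9.00×10^6) = 7.59×10^-3 A.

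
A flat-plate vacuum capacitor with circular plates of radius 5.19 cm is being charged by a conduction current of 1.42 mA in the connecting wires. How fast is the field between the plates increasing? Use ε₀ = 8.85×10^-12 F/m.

Charge continuity gives I_d = I = 1.42×10^-3 A between the plates.
Then dE/dt = I_d/(ε₀A) = 1.90×10^10 V/(m·s).

1.90×10^10 V/(m·s)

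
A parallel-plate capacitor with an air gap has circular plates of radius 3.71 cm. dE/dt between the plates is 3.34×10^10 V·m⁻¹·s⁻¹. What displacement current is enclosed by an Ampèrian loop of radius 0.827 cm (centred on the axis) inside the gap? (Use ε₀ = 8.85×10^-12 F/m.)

I_d = ε₀ dΦ_E/dt = ε₀ πR² (dE/dt) = (8.85×10^-12)(4.324×10^-3)(3.34×10^10) = 1.278×10^-3 A through the full plate area.
Since J_d is uniform, the enclosed fraction is (r/R)² = 0.04969, giving I_d,enc = 6.35×10^-5 A.

6.35×10^-5 A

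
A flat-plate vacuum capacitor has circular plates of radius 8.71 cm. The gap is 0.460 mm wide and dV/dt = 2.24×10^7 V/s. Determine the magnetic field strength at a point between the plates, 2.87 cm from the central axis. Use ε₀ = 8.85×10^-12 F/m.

With E = V/d, dE/dt = 4.870×10^10 V/(m·s) and πR² = 0.02383 m², giving I_d = ε₀ πR² dE/dt = 0.01027 A.
∮B·dl = μ₀ I_d,enc with I_d,enc = I_d r²/R² = 1.115×10^-3 A; so B = μ₀ I_d,enc/(2πr) = 7.77×10^-9 T.

7.77×10^-9 T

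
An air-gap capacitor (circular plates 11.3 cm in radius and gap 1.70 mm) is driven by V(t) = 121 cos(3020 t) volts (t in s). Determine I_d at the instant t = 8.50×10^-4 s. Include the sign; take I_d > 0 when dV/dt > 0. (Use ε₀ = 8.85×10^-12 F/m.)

dV/dt = (121)(3020)·−sin(2.567) = -1.986×10^5 V/s.
I_d = C dV/dt with C = ε₀A/d = (8.85×10^-12)(0.04011)/(1.70×10^-3) = 2.088×10^-10 F, so I_d = (2.088×10^-10)(-1.986×10^5) = -4.15×10^-5 A.

-4.15×10^-5 A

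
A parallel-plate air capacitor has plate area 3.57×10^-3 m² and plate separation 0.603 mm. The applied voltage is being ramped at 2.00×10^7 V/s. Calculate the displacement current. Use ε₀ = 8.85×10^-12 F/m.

The field between the plates is E = V/d, so dE/dt = (2.00×10^7)/(6.03×10^-4 m) = 3.317×10^10 V/(m·s).
I_d = ε₀ A (dE/dt) = (8.85×10^-12)(3.57×10^-3)(3.317×10^10) = 1.05×10^-3 A.

1.05×10^-3 A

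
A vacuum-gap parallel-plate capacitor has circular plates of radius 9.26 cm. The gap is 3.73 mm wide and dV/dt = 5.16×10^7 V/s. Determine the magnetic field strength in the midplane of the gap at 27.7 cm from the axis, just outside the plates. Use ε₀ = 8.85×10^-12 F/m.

2.38×10^-9 T

I_d = C dV/dt with C = ε₀πR²/d = 6.392×10^-11 F, so I_d = (6.392×10^-11)(5.16×10^7) = 3.298×10^-3 A.
Outside the plates the loop encloses all of I_d, so B·2πr = μ₀ I_d and B = 2.38×10^-9 T.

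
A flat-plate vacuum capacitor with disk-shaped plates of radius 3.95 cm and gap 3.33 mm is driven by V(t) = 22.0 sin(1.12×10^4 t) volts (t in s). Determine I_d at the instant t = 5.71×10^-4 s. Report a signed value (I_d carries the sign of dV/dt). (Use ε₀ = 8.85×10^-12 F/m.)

3.19×10^-6 A

dE/dt = (V₀ω/d)·cos(ωt) with ωt = 6.3952 rad: (22.0)(1.12×10^4)(0.9937)/(3.33×10^-3) = 7.353×10^7 V/(m·s).
I_d = ε₀ A dE/dt = (8.85×10^-12)(4.902×10^-3)(7.353×10^7) = 3.19×10^-6 A.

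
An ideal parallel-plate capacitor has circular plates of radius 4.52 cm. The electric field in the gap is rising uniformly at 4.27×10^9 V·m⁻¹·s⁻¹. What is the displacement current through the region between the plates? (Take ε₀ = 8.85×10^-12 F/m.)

2.43×10^-4 A

I_d = ε₀ A (dE/dt) = (8.85×10^-12)(6.418×10^-3 m²)(4.27×10^9) = 2.43×10^-4 A.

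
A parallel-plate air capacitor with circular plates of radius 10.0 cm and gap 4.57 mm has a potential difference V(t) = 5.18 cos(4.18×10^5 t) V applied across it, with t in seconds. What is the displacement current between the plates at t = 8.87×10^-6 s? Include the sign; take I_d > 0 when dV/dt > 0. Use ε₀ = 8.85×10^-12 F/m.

dV/dt = (5.18)(4.18×10^5)·−sin(3.70766) = 1.161×10^6 V/s.
I_d = C dV/dt with C = ε₀A/d = (8.85×10^-12)(0.03142)/(4.57×10^-3) = 6.085×10^-11 F, so I_d = (6.085×10^-11)(1.161×10^6) = 7.06×10^-5 A.

7.06×10^-5 A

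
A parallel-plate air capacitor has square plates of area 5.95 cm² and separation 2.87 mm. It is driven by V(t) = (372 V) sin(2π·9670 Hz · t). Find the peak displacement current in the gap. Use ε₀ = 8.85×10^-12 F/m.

C = ε₀A/d = (8.85×10^-12)(5.95×10^-4)/(2.87×10^-3) = 1.835×10^-12 F; ω = 2πf = 6.076×10^4 rad/s.
I_d = C dV/dt, so |I_d|_max = C V₀ ω = (1.835×10^-12)(372)(6.076×10^4) = 4.15×10^-5 A.

4.15×10^-5 A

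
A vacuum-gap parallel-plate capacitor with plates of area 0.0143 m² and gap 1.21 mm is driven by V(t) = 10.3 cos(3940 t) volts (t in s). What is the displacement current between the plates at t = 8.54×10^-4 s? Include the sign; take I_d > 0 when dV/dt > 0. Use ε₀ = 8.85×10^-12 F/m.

9.39×10^-7 A

dE/dt = (V₀ω/d)·−sin(ωt) with ωt = 3.36476 rad: (10.3)(3940)(0.2213)/(1.21×10^-3) = 7.422×10^6 V/(m·s).
I_d = ε₀ A dE/dt = (8.85×10^-12)(0.0143)(7.422×10^6) = 9.39×10^-7 A.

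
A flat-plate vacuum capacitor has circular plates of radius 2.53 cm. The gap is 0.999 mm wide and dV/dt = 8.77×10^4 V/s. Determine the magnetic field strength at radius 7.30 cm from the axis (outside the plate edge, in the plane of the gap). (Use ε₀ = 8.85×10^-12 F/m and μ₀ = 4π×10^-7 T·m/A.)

dE/dt = (dV/dt)/d = 8.779×10^7 V/(m·s); I_d = ε₀(πR²)(dE/dt) = (8.85×10^-12)(2.011×10^-3)(8.779×10^7) = 1.562×10^-6 A.
Outside the plates the loop encloses all of I_d, so B·2πr = μ₀ I_d and B = 4.28×10^-12 T.

4.28×10^-12 T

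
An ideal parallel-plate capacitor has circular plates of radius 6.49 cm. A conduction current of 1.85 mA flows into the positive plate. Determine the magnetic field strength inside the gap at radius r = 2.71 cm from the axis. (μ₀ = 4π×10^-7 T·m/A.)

By continuity the displacement current in the gap matches the conduction current: I_d = 1.85×10^-3 A.
∮B·dl = μ₀ I_d,enc with I_d,enc = I_d r²/R² = 3.226×10^-4 A; so B = μ₀ I_d,enc/(2πr) = 2.38×10^-9 T.

2.38×10^-9 T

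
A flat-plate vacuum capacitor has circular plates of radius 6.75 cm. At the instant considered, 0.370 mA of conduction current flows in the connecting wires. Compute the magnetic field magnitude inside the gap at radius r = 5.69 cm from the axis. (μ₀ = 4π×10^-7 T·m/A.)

By continuity the displacement current in the gap matches the conduction current: I_d = 3.70×10^-4 A.
An Ampèrian loop of radius r encloses a fraction (r/R)² of I_d. Then B·2πr = μ₀ I_d (r/R)², giving B = μ₀ I_d r/(2πR²) = 9.24×10^-10 T.

9.24×10^-10 T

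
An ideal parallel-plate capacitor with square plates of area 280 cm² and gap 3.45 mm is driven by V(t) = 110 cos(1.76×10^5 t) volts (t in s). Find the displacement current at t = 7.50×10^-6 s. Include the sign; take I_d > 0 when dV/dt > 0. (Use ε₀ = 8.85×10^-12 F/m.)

dV/dt = (110)(1.76×10^5)·−sin(1.32) = -1.875×10^7 V/s.
I_d = C dV/dt with C = ε₀A/d = (8.85×10^-12)(0.0280)/(3.45×10^-3) = 7.183×10^-11 F, so I_d = (7.183×10^-11)(-1.875×10^7) = -1.35×10^-3 A.

-1.35×10^-3 A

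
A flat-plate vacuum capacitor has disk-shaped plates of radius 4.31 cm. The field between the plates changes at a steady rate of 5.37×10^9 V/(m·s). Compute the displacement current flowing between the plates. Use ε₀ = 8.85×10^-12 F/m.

2.77×10^-4 A

I_d = ε₀ A (dE/dt) = (8.85×10^-12)(5.836×10^-3 m²)(5.37×10^9) = 2.77×10^-4 A.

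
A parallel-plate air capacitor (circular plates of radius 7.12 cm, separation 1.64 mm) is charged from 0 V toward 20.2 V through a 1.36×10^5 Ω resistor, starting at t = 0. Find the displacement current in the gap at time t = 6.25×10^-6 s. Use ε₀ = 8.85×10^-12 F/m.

8.70×10^-5 A

C = ε₀A/d = (8.85×10^-12)(0.01593)/(1.64×10^-3) = 8.596×10^-11 F and τ = RC = 1.169×10^-5 s. I_d in the gap equals the RC charging current.
I_d(t) = (V₀/R) e^(−t/τ) = 1.485×10^-4 · e^(−0.5346) = 8.70×10^-5 A.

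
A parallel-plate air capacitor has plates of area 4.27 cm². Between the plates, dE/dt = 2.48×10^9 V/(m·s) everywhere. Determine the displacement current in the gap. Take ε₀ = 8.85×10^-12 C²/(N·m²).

I_d = ε₀ A (dE/dt) = (8.85×10^-12)(4.27×10^-4 m²)(2.48×10^9) = 9.37×10^-6 A.

9.37×10^-6 A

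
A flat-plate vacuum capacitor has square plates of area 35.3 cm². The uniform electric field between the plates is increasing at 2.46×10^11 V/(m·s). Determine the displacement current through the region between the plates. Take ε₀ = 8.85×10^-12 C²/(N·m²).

7.69×10^-3 A

I_d = ε₀ A (dE/dt) = (8.85×10^-12)(3.53×10^-3 m²)(2.46×10^11) = 7.69×10^-3 A.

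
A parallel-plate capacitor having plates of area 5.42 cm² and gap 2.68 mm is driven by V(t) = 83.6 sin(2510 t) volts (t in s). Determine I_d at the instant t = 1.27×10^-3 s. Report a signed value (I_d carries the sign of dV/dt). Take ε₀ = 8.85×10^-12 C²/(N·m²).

dV/dt = (83.6)(2510)·cos(3.1877) = -2.096×10^5 V/s.
I_d = C dV/dt with C = ε₀A/d = (8.85×10^-12)(5.42×10^-4)/(2.68×10^-3) = 1.790×10^-12 F, so I_d = (1.790×10^-12)(-2.096×10^5) = -3.75×10^-7 A.

-3.75×10^-7 A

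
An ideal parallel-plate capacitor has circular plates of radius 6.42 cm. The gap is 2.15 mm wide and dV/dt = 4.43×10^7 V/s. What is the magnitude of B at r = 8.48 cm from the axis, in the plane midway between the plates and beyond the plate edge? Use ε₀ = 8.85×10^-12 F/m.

With E = V/d, dE/dt = 2.060×10^10 V/(m·s) and πR² = 0.01295 m², giving I_d = ε₀ πR² dE/dt = 2.361×10^-3 A.
Outside the plates the loop encloses all of I_d, so B·2πr = μ₀ I_d and B = 5.57×10^-9 T.

5.57×10^-9 T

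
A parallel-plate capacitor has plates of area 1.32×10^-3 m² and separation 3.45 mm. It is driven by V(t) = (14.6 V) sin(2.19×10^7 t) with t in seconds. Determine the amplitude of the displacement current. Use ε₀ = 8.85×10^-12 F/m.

1.08×10^-3 A

(dE/dt)_max = V₀ω/d = 9.268×10^10 V/(m·s); ω = 2.19×10^7 rad/s.
I_d,max = ε₀ A (dE/dt)_max = (8.85×10^-12)(1.32×10^-3)(9.268×10^10) = 1.08×10^-3 A.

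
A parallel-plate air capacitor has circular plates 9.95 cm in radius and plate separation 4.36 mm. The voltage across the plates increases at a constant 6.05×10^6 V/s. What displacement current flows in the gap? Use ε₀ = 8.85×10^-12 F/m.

The displacement current equals the charging current C dV/dt. With C = ε₀A/d = (8.85×10^-12)(0.03110)/(4.36×10^-3) = 6.313×10^-11 F, I_d = (6.313×10^-11)(6.05×10^6) = 3.82×10^-4 A.

3.82×10^-4 A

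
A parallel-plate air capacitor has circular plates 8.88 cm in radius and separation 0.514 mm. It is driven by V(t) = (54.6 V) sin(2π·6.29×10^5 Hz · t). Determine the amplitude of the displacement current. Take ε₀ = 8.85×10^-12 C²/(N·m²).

(dE/dt)_max = V₀ω/d = 4.198×10^11 V/(m·s); ω = 2πf = 3.952×10^6 rad/s.
I_d,max = ε₀ A (dE/dt)_max = (8.85×10^-12)(0.02477)(4.198×10^11) = 0.0920 A.

0.0920 A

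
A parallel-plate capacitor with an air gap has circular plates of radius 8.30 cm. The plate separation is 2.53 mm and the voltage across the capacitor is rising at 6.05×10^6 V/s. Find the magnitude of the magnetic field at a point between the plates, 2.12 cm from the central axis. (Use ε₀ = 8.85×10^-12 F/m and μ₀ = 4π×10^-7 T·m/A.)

With E = V/d, dE/dt = 2.391×10^9 V/(m·s) and πR² = 0.02164 m², giving I_d = ε₀ πR² dE/dt = 4.579×10^-4 A.
∮B·dl = μ₀ I_d,enc with I_d,enc = I_d r²/R² = 2.987×10^-5 A; so B = μ₀ I_d,enc/(2πr) = 2.82×10^-10 T.

2.82×10^-10 T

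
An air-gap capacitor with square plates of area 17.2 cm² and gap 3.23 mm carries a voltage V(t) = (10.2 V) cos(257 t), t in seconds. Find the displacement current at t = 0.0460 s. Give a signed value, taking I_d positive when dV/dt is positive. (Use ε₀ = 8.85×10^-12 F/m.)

C = ε₀A/d = (8.85×10^-12)(1.72×10^-3)/(3.23×10^-3) = 4.713×10^-12 F. dV/dt = V₀ω·−sin(ωt); at ωt = 11.822 rad this factor is 0.6775.
I_d = C dV/dt = (4.713×10^-12)(10.2)(257)(0.6775) = 8.37×10^-9 A.

8.37×10^-9 A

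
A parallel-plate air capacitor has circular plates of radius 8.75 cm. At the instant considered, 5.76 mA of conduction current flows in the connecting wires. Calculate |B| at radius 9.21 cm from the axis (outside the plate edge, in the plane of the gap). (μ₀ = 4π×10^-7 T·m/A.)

By continuity the displacement current in the gap matches the conduction current: I_d = 5.76×10^-3 A.
Outside the plates the loop encloses all of I_d, so B·2πr = μ₀ I_d and B = 1.25×10^-8 T.

1.25×10^-8 T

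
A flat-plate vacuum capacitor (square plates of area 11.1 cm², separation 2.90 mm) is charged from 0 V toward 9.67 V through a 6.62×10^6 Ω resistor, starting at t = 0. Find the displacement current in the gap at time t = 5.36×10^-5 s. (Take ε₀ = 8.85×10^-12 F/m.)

C = ε₀A/d = (8.85×10^-12)(1.11×10^-3)/(2.90×10^-3) = 3.387×10^-12 F, so τ = RC = 2.242×10^-5 s.
The conduction current is I(t) = (V₀/R) e^(−t/τ), and the displacement current between the plates equals it.
t/τ = 2.391; I_d = (9.67/6.62×10^6) · e^(−2.391) = (1.461×10^-6)(0.09154) = 1.34×10^-7 A.

1.34×10^-7 A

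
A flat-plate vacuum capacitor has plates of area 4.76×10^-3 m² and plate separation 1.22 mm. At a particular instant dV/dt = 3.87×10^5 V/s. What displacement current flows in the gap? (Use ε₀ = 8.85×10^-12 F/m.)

1.34×10^-5 A

E = V/d so dE/dt = (dV/dt)/d = 3.172×10^8 V/(m·s), and I_d = ε₀ A dE/dt = (8.85×10^-12)(4.76×10^-3)(3.172×10^8) = 1.34×10^-5 A.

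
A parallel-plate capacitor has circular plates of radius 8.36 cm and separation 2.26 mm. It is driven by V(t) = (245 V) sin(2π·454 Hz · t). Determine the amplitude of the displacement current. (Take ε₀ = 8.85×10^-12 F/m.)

6.01×10^-5 A

C = ε₀A/d = (8.85×10^-12)(0.02196)/(2.26×10^-3) = 8.599×10^-11 F; ω = 2πf = 2853 rad/s.
I_d = C dV/dt, so |I_d|_max = C V₀ ω = (8.599×10^-11)(245)(2853) = 6.01×10^-5 A.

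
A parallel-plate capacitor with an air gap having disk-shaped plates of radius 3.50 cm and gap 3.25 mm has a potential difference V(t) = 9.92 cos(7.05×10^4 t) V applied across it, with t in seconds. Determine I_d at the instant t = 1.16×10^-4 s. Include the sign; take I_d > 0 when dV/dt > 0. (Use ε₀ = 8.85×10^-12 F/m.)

-6.95×10^-6 A

dE/dt = (V₀ω/d)·−sin(ωt) with ωt = 8.178 rad: (9.92)(7.05×10^4)(-0.9480)/(3.25×10^-3) = -2.040×10^8 V/(m·s).
I_d = ε₀ A dE/dt = (8.85×10^-12)(3.848×10^-3)(-2.040×10^8) = -6.95×10^-6 A.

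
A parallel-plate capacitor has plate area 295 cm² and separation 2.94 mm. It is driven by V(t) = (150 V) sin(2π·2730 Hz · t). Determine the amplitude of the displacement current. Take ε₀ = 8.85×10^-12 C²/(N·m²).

The displacement current equals the conduction current C dV/dt, which peaks at C V₀ ω.
With C = ε₀A/d = (8.85×10^-12)(0.0295)/(2.94×10^-3) = 8.880×10^-11 F and ω = 2πf = 1.715×10^4 rad/s, I_d,max = (8.880×10^-11)(150)(1.715×10^4) = 2.28×10^-4 A.

2.28×10^-4 A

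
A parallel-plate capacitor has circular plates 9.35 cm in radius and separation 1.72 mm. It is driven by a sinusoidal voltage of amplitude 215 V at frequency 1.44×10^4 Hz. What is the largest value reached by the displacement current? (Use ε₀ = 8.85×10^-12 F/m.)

2.75×10^-3 A

C = ε₀A/d = (8.85×10^-12)(0.02746)/(1.72×10^-3) = 1.413×10^-10 F; ω = 2πf = 9.048×10^4 rad/s.
I_d = C dV/dt, so |I_d|_max = C V₀ ω = (1.413×10^-10)(215)(9.048×10^4) = 2.75×10^-3 A.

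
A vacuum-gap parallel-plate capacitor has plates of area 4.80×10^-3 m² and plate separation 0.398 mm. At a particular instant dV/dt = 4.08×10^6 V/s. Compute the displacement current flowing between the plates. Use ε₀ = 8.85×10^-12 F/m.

4.35×10^-4 A

The field between the plates is E = V/d, so dE/dt = (4.08×10^6)/(3.98×10^-4 m) = 1.025×10^10 V/(m·s).
I_d = ε₀ A (dE/dt) = (8.85×10^-12)(4.80×10^-3)(1.025×10^10) = 4.35×10^-4 A.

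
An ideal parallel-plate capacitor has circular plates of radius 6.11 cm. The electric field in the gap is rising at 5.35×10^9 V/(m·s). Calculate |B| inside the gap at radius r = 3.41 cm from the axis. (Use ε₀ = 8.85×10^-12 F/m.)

1.01×10^-9 T

Total displacement current: I_d = ε₀(πR²)(dE/dt) = (8.85×10^-12)(0.01173)(5.35×10^9) = 5.554×10^-4 A.
For r < R the Ampère–Maxwell law gives B(2πr) = μ₀ I_d (r²/R²), so B = μ₀ I_d r/(2πR²) = (4π×10^-7)(5.554×10^-4)(0.0341)/(2π·0.0611²) = 1.01×10^-9 T.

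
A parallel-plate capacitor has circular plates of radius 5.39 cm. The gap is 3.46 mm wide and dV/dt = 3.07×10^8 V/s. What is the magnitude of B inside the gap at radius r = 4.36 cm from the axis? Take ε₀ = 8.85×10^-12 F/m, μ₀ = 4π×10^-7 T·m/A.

2.15×10^-8 T

dE/dt = (dV/dt)/d = 8.873×10^10 V/(m·s); I_d = ε₀(πR²)(dE/dt) = (8.85×10^-12)(9.127×10^-3)(8.873×10^10) = 7.167×10^-3 A.
∮B·dl = μ₀ I_d,enc with I_d,enc = I_d r²/R² = 4.690×10^-3 A; so B = μ₀ I_d,enc/(2πr) = 2.15×10^-8 T.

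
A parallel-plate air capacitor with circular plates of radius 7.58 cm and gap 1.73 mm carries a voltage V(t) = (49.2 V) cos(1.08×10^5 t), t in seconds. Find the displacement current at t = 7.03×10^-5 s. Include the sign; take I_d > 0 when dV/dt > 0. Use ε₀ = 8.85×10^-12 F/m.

-4.74×10^-4 A

C = ε₀A/d = (8.85×10^-12)(0.01805)/(1.73×10^-3) = 9.234×10^-11 F. dV/dt = V₀ω·−sin(ωt); at ωt = 7.5924 rad this factor is -0.9660.
I_d = C dV/dt = (9.234×10^-11)(49.2)(1.08×10^5)(-0.9660) = -4.74×10^-4 A.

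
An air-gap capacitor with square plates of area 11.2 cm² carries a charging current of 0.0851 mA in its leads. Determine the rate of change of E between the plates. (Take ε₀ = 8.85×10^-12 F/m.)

8.59×10^9 V/(m·s)

By continuity, I_d in the gap equals the 0.0851 mA flowing in the wire.
Since I_d = ε₀ A dE/dt, dE/dt = I_d/(ε₀A) = (8.51×10^-5)/((8.85×10^-12)(1.12×10^-3)) = 8.59×10^9 V/(m·s).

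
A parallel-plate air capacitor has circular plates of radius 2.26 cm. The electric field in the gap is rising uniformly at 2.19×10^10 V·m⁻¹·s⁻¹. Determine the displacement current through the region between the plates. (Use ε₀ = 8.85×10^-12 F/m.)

With a uniform field, Φ_E = EA, so I_d = ε₀ A dE/dt = 3.11×10^-4 A.

3.11×10^-4 A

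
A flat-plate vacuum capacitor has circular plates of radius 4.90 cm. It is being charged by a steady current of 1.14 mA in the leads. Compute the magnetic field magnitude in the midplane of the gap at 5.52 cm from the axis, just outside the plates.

By continuity the displacement current in the gap matches the conduction current: I_d = 1.14×10^-3 A.
With r > R the enclosed displacement current is the full I_d; B = μ₀ I_d / (2πr) = 4.13×10^-9 T.

4.13×10^-9 T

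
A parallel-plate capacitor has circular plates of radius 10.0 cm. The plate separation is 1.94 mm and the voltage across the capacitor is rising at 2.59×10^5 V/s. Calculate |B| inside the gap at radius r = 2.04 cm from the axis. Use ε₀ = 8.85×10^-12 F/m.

I_d = C dV/dt with C = ε₀πR²/d = 1.433×10^-10 F, so I_d = (1.433×10^-10)(2.59×10^5) = 3.711×10^-5 A.
For r < R the Ampère–Maxwell law gives B(2πr) = μ₀ I_d (r²/R²), so B = μ₀ I_d r/(2πR²) = (4π×10^-7)(3.711×10^-5)(0.0204)/(2π·0.100²) = 1.51×10^-11 T.

1.51×10^-11 T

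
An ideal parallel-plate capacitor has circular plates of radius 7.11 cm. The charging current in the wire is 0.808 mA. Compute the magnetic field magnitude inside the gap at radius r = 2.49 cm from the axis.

7.96×10^-10 T

By continuity the displacement current in the gap matches the conduction current: I_d = 8.08×10^-4 A.
An Ampèrian loop of radius r encloses a fraction (r/R)² of I_d. Then B·2πr = μ₀ I_d (r/R)², giving B = μ₀ I_d r/(2πR²) = 7.96×10^-10 T.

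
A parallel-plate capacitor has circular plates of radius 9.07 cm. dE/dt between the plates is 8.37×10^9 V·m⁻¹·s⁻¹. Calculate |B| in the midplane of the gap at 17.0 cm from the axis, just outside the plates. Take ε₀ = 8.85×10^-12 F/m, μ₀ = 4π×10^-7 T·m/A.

Total displacement current: I_d = ε₀(πR²)(dE/dt) = (8.85×10^-12)(0.02584)(8.37×10^9) = 1.914×10^-3 A.
Outside the plates the loop encloses all of I_d, so B·2πr = μ₀ I_d and B = 2.25×10^-9 T.

2.25×10^-9 T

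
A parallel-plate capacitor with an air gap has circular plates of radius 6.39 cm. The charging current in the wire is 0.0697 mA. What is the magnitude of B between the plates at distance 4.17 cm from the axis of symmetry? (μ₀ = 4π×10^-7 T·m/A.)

1.42×10^-10 T

Between the plates the displacement current equals the wire current: I_d = 0.0697 mA = 6.97×10^-5 A.
∮B·dl = μ₀ I_d,enc with I_d,enc = I_d r²/R² = 2.968×10^-5 A; so B = μ₀ I_d,enc/(2πr) = 1.42×10^-10 T.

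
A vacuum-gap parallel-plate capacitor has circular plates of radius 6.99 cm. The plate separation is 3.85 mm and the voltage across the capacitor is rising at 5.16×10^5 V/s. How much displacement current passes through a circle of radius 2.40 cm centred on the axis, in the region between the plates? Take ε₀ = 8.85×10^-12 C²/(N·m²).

2.15×10^-6 A

With E = V/d, dE/dt = 1.340×10^8 V/(m·s) and πR² = 0.01535 m², giving I_d = ε₀ πR² dE/dt = 1.820×10^-5 A.
The field is uniform, so I_d,enc = I_d (r/R)² = (1.820×10^-5)(2.40/6.99)² = 2.15×10^-6 A.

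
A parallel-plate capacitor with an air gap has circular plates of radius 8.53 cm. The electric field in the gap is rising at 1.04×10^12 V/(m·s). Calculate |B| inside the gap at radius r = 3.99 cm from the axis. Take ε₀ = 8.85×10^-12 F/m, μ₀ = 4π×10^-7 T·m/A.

2.31×10^-7 T

Total displacement current: I_d = ε₀(πR²)(dE/dt) = (8.85×10^-12)(0.02286)(1.04×10^12) = 0.2104 A.
For r < R the Ampère–Maxwell law gives B(2πr) = μ₀ I_d (r²/R²), so B = μ₀ I_d r/(2πR²) = (4π×10^-7)(0.2104)(0.0399)/(2π·0.0853²) = 2.31×10^-7 T.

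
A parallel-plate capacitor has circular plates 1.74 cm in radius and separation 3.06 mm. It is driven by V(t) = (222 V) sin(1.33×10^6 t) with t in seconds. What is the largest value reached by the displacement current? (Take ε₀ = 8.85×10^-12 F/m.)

(dE/dt)_max = V₀ω/d = 9.649×10^10 V/(m·s); ω = 1.33×10^6 rad/s.
I_d,max = ε₀ A (dE/dt)_max = (8.85×10^-12)(9.511×10^-4)(9.649×10^10) = 8.12×10^-4 A.

8.12×10^-4 A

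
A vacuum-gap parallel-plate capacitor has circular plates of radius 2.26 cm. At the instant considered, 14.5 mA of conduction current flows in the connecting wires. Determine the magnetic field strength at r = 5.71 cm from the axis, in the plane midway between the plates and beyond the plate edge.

By continuity the displacement current in the gap matches the conduction current: I_d = 0.0145 A.
With r > R the enclosed displacement current is the full I_d; B = μ₀ I_d / (2πr) = 5.08×10^-8 T.

5.08×10^-8 T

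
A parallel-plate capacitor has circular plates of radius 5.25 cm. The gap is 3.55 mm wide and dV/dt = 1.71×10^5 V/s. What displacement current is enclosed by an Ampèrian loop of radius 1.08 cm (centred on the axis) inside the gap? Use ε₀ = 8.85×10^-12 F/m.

dE/dt = (dV/dt)/d = 4.817×10^7 V/(m·s); I_d = ε₀(πR²)(dE/dt) = (8.85×10^-12)(8.659×10^-3)(4.817×10^7) = 3.691×10^-6 A.
Since J_d is uniform, the enclosed fraction is (r/R)² = 0.04232, giving I_d,enc = 1.56×10^-7 A.

1.56×10^-7 A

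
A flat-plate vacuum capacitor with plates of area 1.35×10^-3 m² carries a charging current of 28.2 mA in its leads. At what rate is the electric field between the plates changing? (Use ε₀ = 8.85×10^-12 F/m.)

2.36×10^12 V/(m·s)

The displacement current between the plates equals the conduction current, I_d = 28.2 mA.
Inverting I_d = ε₀ A dE/dt gives dE/dt = 0.0282 / (8.85×10^-12 · 1.35×10^-3) = 2.36×10^12 V/(m·s).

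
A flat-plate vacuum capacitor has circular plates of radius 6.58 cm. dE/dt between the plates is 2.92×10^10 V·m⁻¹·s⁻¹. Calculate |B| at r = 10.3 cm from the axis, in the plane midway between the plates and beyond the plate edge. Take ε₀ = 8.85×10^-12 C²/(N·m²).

6.83×10^-9 T

Through the whole plate area (πR² = 0.01360 m²), I_d = ε₀ πR² dE/dt = 3.515×10^-3 A.
Outside the plates the loop encloses all of I_d, so B·2πr = μ₀ I_d and B = 6.83×10^-9 T.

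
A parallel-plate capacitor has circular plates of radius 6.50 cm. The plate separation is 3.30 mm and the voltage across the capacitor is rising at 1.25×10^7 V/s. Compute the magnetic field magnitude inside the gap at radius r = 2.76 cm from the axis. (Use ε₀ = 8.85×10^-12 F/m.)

5.81×10^-10 T

dE/dt = (dV/dt)/d = 3.788×10^9 V/(m·s); I_d = ε₀(πR²)(dE/dt) = (8.85×10^-12)(0.01327)(3.788×10^9) = 4.449×10^-4 A.
An Ampèrian loop of radius r encloses a fraction (r/R)² of I_d. Then B·2πr = μ₀ I_d (r/R)², giving B = μ₀ I_d r/(2πR²) = 5.81×10^-10 T.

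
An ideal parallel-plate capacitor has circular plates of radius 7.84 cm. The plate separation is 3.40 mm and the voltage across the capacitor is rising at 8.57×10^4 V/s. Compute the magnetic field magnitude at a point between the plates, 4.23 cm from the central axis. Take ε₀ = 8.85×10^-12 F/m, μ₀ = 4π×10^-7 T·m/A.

With E = V/d, dE/dt = 2.521×10^7 V/(m·s) and πR² = 0.01931 m², giving I_d = ε₀ πR² dE/dt = 4.308×10^-6 A.
∮B·dl = μ₀ I_d,enc with I_d,enc = I_d r²/R² = 1.254×10^-6 A; so B = μ₀ I_d,enc/(2πr) = 5.93×10^-12 T.

5.93×10^-12 T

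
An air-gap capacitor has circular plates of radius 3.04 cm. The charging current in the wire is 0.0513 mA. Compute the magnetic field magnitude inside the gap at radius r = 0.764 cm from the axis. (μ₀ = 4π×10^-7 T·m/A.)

8.48×10^-11 T

By continuity the displacement current in the gap matches the conduction current: I_d = 5.13×10^-5 A.
For r < R the Ampère–Maxwell law gives B(2πr) = μ₀ I_d (r²/R²), so B = μ₀ I_d r/(2πR²) = (4π×10^-7)(5.13×10^-5)(7.64×10^-3)/(2π·0.0304²) = 8.48×10^-11 T.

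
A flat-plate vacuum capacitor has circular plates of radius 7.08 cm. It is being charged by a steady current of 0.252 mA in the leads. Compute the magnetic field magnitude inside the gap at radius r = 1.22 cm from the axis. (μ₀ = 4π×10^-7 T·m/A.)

1.23×10^-10 T

No conduction current crosses the gap, so I_d there equals the 2.52×10^-4 A in the leads.
∮B·dl = μ₀ I_d,enc with I_d,enc = I_d r²/R² = 7.483×10^-6 A; so B = μ₀ I_d,enc/(2πr) = 1.23×10^-10 T.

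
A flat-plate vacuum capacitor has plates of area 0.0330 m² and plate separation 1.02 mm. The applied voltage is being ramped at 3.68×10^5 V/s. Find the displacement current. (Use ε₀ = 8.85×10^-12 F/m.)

1.05×10^-4 A

C = ε₀A/d = (8.85×10^-12)(0.0330)/(1.02×10^-3) = 2.863×10^-10 F.
I_d = C dV/dt = (2.863×10^-10)(3.68×10^5) = 1.05×10^-4 A.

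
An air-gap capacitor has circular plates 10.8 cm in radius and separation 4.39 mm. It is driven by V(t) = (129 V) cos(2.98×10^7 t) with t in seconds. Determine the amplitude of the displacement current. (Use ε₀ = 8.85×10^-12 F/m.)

(dE/dt)_max = V₀ω/d = 8.757×10^11 V/(m·s); ω = 2.98×10^7 rad/s.
I_d,max = ε₀ A (dE/dt)_max = (8.85×10^-12)(0.03664)(8.757×10^11) = 0.284 A.

0.284 A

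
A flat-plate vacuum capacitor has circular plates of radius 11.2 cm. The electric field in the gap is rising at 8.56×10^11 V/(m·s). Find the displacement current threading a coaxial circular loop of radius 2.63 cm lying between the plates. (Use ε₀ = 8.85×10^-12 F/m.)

0.0165 A

I_d = ε₀ dΦ_E/dt = ε₀ πR² (dE/dt) = (8.85×10^-12)(0.03941)(8.56×10^11) = 0.2986 A through the full plate area.
The field is uniform, so I_d,enc = I_d (r/R)² = (0.2986)(2.63/11.2)² = 0.0165 A.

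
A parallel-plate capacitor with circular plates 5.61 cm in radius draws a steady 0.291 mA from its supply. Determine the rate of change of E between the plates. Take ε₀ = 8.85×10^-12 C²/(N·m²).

3.33×10^9 V/(m·s)

By continuity, I_d in the gap equals the 0.291 mA flowing in the wire.
Since I_d = ε₀ A dE/dt, dE/dt = I_d/(ε₀A) = (2.91×10^-4)/((8.85×10^-12)(9.887×10^-3)) = 3.33×10^9 V/(m·s).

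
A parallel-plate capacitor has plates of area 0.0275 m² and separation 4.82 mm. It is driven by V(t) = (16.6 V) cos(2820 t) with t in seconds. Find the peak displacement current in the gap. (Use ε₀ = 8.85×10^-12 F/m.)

The displacement current equals the conduction current C dV/dt, which peaks at C V₀ ω.
With C = ε₀A/d = (8.85×10^-12)(0.0275)/(4.82×10^-3) = 5.049×10^-11 F and ω = 2820 rad/s, I_d,max = (5.049×10^-11)(16.6)(2820) = 2.36×10^-6 A.

2.36×10^-6 A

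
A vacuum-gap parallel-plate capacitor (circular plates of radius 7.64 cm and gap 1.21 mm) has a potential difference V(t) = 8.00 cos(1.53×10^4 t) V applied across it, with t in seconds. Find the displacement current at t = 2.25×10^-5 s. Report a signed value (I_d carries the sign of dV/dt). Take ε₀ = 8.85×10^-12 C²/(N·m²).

-5.54×10^-6 A

C = ε₀A/d = (8.85×10^-12)(0.01834)/(1.21×10^-3) = 1.341×10^-10 F. dV/dt = V₀ω·−sin(ωt); at ωt = 0.34425 rad this factor is -0.3375.
I_d = C dV/dt = (1.341×10^-10)(8.00)(1.53×10^4)(-0.3375) = -5.54×10^-6 A.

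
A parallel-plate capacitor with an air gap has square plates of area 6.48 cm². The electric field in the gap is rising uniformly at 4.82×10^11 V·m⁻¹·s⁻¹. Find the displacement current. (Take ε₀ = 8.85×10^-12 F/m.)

2.76×10^-3 A

The displacement current is ε₀ times dΦ_E/dt = ε₀ A dE/dt = (8.85×10^-12)(6.48×10^-4)(4.82×10^11) = 2.76×10^-3 A.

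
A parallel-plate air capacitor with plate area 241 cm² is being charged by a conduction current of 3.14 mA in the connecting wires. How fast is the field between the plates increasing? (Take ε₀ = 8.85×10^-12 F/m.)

1.47×10^10 V/(m·s)

Charge continuity gives I_d = I = 3.14×10^-3 A between the plates.
Since I_d = ε₀ A dE/dt, dE/dt = I_d/(ε₀A) = (3.14×10^-3)/((8.85×10^-12)(0.0241)) = 1.47×10^10 V/(m·s).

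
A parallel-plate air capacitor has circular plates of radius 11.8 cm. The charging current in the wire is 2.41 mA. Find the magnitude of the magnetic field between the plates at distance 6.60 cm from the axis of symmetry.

Between the plates the displacement current equals the wire current: I_d = 2.41 mA = 2.41×10^-3 A.
An Ampèrian loop of radius r encloses a fraction (r/R)² of I_d. Then B·2πr = μ₀ I_d (r/R)², giving B = μ₀ I_d r/(2πR²) = 2.28×10^-9 T.

2.28×10^-9 T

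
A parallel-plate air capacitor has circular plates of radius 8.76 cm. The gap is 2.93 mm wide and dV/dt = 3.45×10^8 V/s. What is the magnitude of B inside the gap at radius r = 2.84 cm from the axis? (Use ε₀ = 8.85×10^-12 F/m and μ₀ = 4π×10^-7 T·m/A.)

1.86×10^-8 T

With E = V/d, dE/dt = 1.177×10^11 V/(m·s) and πR² = 0.02411 m², giving I_d = ε₀ πR² dE/dt = 0.02511 A.
For r < R the Ampère–Maxwell law gives B(2πr) = μ₀ I_d (r²/R²), so B = μ₀ I_d r/(2πR²) = (4π×10^-7)(0.02511)(0.0284)/(2π·0.0876²) = 1.86×10^-8 T.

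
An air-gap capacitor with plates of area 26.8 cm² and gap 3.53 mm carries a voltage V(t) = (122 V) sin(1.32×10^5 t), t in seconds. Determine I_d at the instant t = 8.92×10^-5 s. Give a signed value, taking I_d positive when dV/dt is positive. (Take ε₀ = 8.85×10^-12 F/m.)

7.60×10^-5 A

C = ε₀A/d = (8.85×10^-12)(2.68×10^-3)/(3.53×10^-3) = 6.719×10^-12 F. dV/dt = V₀ω·cos(ωt); at ωt = 11.7744 rad this factor is 0.7024.
I_d = C dV/dt = (6.719×10^-12)(122)(1.32×10^5)(0.7024) = 7.60×10^-5 A.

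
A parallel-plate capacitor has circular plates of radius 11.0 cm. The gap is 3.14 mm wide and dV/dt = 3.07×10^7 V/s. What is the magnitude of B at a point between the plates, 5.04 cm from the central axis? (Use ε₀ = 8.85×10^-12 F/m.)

I_d = C dV/dt with C = ε₀πR²/d = 1.071×10^-10 F, so I_d = (1.071×10^-10)(3.07×10^7) = 3.288×10^-3 A.
∮B·dl = μ₀ I_d,enc with I_d,enc = I_d r²/R² = 6.903×10^-4 A; so B = μ₀ I_d,enc/(2πr) = 2.74×10^-9 T.

2.74×10^-9 T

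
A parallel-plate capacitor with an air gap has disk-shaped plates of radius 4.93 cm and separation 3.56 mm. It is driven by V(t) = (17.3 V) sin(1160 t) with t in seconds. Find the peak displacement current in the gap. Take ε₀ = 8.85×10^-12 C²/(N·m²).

3.81×10^-7 A

The displacement current equals the conduction current C dV/dt, which peaks at C V₀ ω.
With C = ε₀A/d = (8.85×10^-12)(7.636×10^-3)/(3.56×10^-3) = 1.898×10^-11 F and ω = 1160 rad/s, I_d,max = (1.898×10^-11)(17.3)(1160) = 3.81×10^-7 A.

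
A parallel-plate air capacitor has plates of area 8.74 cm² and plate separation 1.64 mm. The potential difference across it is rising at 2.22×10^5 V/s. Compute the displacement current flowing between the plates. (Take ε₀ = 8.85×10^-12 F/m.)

1.05×10^-6 A

The field between the plates is E = V/d, so dE/dt = (2.22×10^5)/(1.64×10^-3 m) = 1.354×10^8 V/(m·s).
I_d = ε₀ A (dE/dt) = (8.85×10^-12)(8.74×10^-4)(1.354×10^8) = 1.05×10^-6 A.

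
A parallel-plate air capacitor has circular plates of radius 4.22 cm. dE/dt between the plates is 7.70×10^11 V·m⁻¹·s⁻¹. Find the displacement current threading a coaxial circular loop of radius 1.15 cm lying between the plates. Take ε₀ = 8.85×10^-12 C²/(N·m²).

2.83×10^-3 A

Total displacement current: I_d = ε₀(πR²)(dE/dt) = (8.85×10^-12)(5.595×10^-3)(7.70×10^11) = 0.03813 A.
Since J_d is uniform, the enclosed fraction is (r/R)² = 0.07426, giving I_d,enc = 2.83×10^-3 A.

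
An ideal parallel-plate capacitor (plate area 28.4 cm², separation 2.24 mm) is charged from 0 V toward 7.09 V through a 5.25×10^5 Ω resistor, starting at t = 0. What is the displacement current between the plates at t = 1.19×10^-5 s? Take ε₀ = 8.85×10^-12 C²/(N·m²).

1.79×10^-6 A

C = ε₀A/d = (8.85×10^-12)(2.84×10^-3)/(2.24×10^-3) = 1.122×10^-11 F and τ = RC = 5.890×10^-6 s. I_d in the gap equals the RC charging current.
I_d(t) = (V₀/R) e^(−t/τ) = 1.350×10^-5 · e^(−2.020) = 1.79×10^-6 A.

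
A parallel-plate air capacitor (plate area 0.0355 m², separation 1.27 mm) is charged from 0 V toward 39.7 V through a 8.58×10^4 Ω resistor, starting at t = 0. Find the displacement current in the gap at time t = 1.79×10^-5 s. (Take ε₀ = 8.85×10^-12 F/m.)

1.99×10^-4 A

C = ε₀A/d = (8.85×10^-12)(0.0355)/(1.27×10^-3) = 2.474×10^-10 F, so τ = RC = 2.123×10^-5 s.
The conduction current is I(t) = (V₀/R) e^(−t/τ), and the displacement current between the plates equals it.
t/τ = 0.8431; I_d = (39.7/8.58×10^4) · e^(−0.8431) = (4.627×10^-4)(0.4304) = 1.99×10^-4 A.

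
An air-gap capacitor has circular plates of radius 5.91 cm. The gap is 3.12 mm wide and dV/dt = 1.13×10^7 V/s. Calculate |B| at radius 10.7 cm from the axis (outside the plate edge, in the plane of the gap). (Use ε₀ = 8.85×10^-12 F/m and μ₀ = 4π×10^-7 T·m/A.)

dE/dt = (dV/dt)/d = 3.622×10^9 V/(m·s); I_d = ε₀(πR²)(dE/dt) = (8.85×10^-12)(0.01097)(3.622×10^9) = 3.516×10^-4 A.
With r > R the enclosed displacement current is the full I_d; B = μ₀ I_d / (2πr) = 6.57×10^-10 T.

6.57×10^-10 T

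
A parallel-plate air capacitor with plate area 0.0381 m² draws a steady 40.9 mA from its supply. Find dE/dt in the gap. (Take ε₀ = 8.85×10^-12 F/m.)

By continuity, I_d in the gap equals the 40.9 mA flowing in the wire.
Inverting I_d = ε₀ A dE/dt gives dE/dt = 0.0409 / (8.85×10^-12 · 0.0381) = 1.21×10^11 V/(m·s).

1.21×10^11 V/(m·s)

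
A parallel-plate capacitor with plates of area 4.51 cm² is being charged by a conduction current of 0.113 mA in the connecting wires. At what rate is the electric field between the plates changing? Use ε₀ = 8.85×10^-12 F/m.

2.83×10^10 V/(m·s)

Charge continuity gives I_d = I = 1.13×10^-4 A between the plates.
Then dE/dt = I_d/(ε₀A) = 2.83×10^10 V/(m·s).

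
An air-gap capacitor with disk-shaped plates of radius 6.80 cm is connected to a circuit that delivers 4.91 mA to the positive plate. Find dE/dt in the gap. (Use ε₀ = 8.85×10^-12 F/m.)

3.82×10^10 V/(m·s)

By continuity, I_d in the gap equals the 4.91 mA flowing in the wire.
Inverting I_d = ε₀ A dE/dt gives dE/dt = 4.91×10^-3 / (8.85×10^-12 · 0.01453) = 3.82×10^10 V/(m·s).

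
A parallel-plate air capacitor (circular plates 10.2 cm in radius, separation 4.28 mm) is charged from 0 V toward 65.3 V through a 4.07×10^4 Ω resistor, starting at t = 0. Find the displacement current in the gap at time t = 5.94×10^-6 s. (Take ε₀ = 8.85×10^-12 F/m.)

C = ε₀A/d = (8.85×10^-12)(0.03269)/(4.28×10^-3) = 6.759×10^-11 F, so τ = RC = 2.751×10^-6 s.
The conduction current is I(t) = (V₀/R) e^(−t/τ), and the displacement current between the plates equals it.
t/τ = 2.159; I_d = (65.3/4.07×10^4) · e^(−2.159) = (1.604×10^-3)(0.1154) = 1.85×10^-4 A.

1.85×10^-4 A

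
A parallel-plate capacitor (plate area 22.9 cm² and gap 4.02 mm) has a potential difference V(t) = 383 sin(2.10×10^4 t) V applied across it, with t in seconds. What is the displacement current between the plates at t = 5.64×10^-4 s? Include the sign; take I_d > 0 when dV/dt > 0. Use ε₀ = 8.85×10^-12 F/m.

3.04×10^-5 A

C = ε₀A/d = (8.85×10^-12)(2.29×10^-3)/(4.02×10^-3) = 5.041×10^-12 F. dV/dt = V₀ω·cos(ωt); at ωt = 11.844 rad this factor is 0.7502.
I_d = C dV/dt = (5.041×10^-12)(383)(2.10×10^4)(0.7502) = 3.04×10^-5 A.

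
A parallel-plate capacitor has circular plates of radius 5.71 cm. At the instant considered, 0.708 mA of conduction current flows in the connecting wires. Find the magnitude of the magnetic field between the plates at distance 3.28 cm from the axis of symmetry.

Between the plates the displacement current equals the wire current: I_d = 0.708 mA = 7.08×10^-4 A.
∮B·dl = μ₀ I_d,enc with I_d,enc = I_d r²/R² = 2.336×10^-4 A; so B = μ₀ I_d,enc/(2πr) = 1.42×10^-9 T.

1.42×10^-9 T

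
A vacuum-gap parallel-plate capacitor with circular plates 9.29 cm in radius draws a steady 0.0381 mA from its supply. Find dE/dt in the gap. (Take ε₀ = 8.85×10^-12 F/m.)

1.59×10^8 V/(m·s)

The displacement current between the plates equals the conduction current, I_d = 0.0381 mA.
Since I_d = ε₀ A dE/dt, dE/dt = I_d/(ε₀A) = (3.81×10^-5)/((8.85×10^-12)(0.02711)) = 1.59×10^8 V/(m·s).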